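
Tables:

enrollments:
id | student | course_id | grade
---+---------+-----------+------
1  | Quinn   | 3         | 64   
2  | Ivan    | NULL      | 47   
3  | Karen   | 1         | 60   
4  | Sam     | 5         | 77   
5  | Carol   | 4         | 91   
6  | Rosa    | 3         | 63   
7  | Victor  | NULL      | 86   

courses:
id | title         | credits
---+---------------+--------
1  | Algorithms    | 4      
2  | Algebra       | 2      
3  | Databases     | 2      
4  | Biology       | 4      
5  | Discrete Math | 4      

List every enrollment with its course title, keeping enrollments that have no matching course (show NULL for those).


LEFT JOIN keeps every row from enrollments (the left table); where course_id has no match in courses, the course columns become NULL. Walk through each enrollment:
  - enrollment 1 (Quinn): course_id=3 -> matches Databases
  - enrollment 2 (Ivan): course_id=NULL, no match -> kept with NULL
  - enrollment 3 (Karen): course_id=1 -> matches Algorithms
  - enrollment 4 (Sam): course_id=5 -> matches Discrete Math
  - enrollment 5 (Carol): course_id=4 -> matches Biology
  - enrollment 6 (Rosa): course_id=3 -> matches Databases
  - enrollment 7 (Victor): course_id=NULL, no match -> kept with NULL
All 7 rows appear; 2 have NULL course.

SQL:
SELECT a.student, b.title AS course
FROM enrollments a
LEFT JOIN courses b ON a.course_id = b.id

Result:
student | course       
--------+--------------
Quinn   | Databases    
Ivan    | NULL         
Karen   | Algorithms   
Sam     | Discrete Math
Carol   | Biology      
Rosa    | Databases    
Victor  | NULL         


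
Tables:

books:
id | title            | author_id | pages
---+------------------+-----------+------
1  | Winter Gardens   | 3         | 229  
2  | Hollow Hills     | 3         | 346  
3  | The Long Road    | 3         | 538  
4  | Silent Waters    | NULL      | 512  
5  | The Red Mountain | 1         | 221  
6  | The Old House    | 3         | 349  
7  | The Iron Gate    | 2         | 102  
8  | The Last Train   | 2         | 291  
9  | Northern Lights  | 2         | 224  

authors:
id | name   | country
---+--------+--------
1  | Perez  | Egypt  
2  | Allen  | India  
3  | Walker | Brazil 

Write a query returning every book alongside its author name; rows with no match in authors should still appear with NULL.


LEFT JOIN keeps every row from books (the left table); where author_id has no match in authors, the author columns become NULL. Walk through each book:
  - book 1 (Winter Gardens): author_id=3 -> matches Walker
  - book 2 (Hollow Hills): author_id=3 -> matches Walker
  - book 3 (The Long Road): author_id=3 -> matches Walker
  - book 4 (Silent Waters): author_id=NULL, no match -> kept with NULL
  - book 5 (The Red Mountain): author_id=1 -> matches Perez
  - book 6 (The Old House): author_id=3 -> matches Walker
  - book 7 (The Iron Gate): author_id=2 -> matches Allen
  - book 8 (The Last Train): author_id=2 -> matches Allen
  - book 9 (Northern Lights): author_id=2 -> matches Allen
All 9 rows appear; 1 has NULL author.

SQL:
SELECT a.title, b.name AS author
FROM books a
LEFT JOIN authors b ON a.author_id = b.id

Result:
title            | author
-----------------+-------
Winter Gardens   | Walker
Hollow Hills     | Walker
The Long Road    | Walker
Silent Waters    | NULL  
The Red Mountain | Perez 
The Old House    | Walker
The Iron Gate    | Allen 
The Last Train   | Allen 
Northern Lights  | Allen 


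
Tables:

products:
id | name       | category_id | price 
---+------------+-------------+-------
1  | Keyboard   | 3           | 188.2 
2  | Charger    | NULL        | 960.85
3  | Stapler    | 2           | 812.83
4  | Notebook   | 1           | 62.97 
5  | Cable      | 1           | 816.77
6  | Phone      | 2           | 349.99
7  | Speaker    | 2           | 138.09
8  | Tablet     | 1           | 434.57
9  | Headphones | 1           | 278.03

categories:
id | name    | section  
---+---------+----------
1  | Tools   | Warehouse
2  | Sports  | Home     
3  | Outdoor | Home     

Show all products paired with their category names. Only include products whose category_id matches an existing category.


INNER JOIN keeps only products rows whose category_id matches an id in categories. Walk through each product:
  - product 1 (Keyboard): category_id=3 -> matches Outdoor
  - product 2 (Charger): category_id=NULL, no match -> dropped
  - product 3 (Stapler): category_id=2 -> matches Sports
  - product 4 (Notebook): category_id=1 -> matches Tools
  - product 5 (Cable): category_id=1 -> matches Tools
  - product 6 (Phone): category_id=2 -> matches Sports
  - product 7 (Speaker): category_id=2 -> matches Sports
  - product 8 (Tablet): category_id=1 -> matches Tools
  - product 9 (Headphones): category_id=1 -> matches Tools
So 1 of 9 rows is dropped.

SQL:
SELECT a.name, b.name AS category
FROM products a
INNER JOIN categories b ON a.category_id = b.id

Result:
name       | category
-----------+---------
Keyboard   | Outdoor 
Stapler    | Sports  
Notebook   | Tools   
Cable      | Tools   
Phone      | Sports  
Speaker    | Sports  
Tablet     | Tools   
Headphones | Tools   


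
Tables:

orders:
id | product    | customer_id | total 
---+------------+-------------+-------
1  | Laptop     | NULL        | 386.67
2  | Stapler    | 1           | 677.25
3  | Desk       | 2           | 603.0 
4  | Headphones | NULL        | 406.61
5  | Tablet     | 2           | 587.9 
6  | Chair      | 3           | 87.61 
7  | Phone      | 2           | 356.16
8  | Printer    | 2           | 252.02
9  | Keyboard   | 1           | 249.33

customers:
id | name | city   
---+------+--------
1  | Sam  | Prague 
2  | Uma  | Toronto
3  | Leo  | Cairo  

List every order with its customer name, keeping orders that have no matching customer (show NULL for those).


LEFT JOIN keeps every row from orders (the left table); where customer_id has no match in customers, the customer columns become NULL. Walk through each order:
  - order 1 (Laptop): customer_id=NULL, no match -> kept with NULL
  - order 2 (Stapler): customer_id=1 -> matches Sam
  - order 3 (Desk): customer_id=2 -> matches Uma
  - order 4 (Headphones): customer_id=NULL, no match -> kept with NULL
  - order 5 (Tablet): customer_id=2 -> matches Uma
  - order 6 (Chair): customer_id=3 -> matches Leo
  - order 7 (Phone): customer_id=2 -> matches Uma
  - order 8 (Printer): customer_id=2 -> matches Uma
  - order 9 (Keyboard): customer_id=1 -> matches Sam
All 9 rows appear; 2 have NULL customer.

SQL:
SELECT a.product, b.name AS customer
FROM orders a
LEFT JOIN customers b ON a.customer_id = b.id

Result:
product    | customer
-----------+---------
Laptop     | NULL    
Stapler    | Sam     
Desk       | Uma     
Headphones | NULL    
Tablet     | Uma     
Chair      | Leo     
Phone      | Uma     
Printer    | Uma     
Keyboard   | Sam     


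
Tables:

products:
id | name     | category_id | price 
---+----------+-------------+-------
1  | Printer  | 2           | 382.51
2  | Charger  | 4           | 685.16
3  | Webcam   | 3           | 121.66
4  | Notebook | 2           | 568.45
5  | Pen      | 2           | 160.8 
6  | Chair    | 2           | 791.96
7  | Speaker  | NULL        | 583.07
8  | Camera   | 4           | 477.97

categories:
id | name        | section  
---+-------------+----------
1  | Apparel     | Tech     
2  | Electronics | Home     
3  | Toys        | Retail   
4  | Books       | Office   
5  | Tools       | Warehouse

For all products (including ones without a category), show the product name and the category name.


LEFT JOIN keeps every row from products (the left table); where category_id has no match in categories, the category columns become NULL. Walk through each product:
  - product 1 (Printer): category_id=2 -> matches Electronics
  - product 2 (Charger): category_id=4 -> matches Books
  - product 3 (Webcam): category_id=3 -> matches Toys
  - product 4 (Notebook): category_id=2 -> matches Electronics
  - product 5 (Pen): category_id=2 -> matches Electronics
  - product 6 (Chair): category_id=2 -> matches Electronics
  - product 7 (Speaker): category_id=NULL, no match -> kept with NULL
  - product 8 (Camera): category_id=4 -> matches Books
All 8 rows appear; 1 has NULL category.

SQL:
SELECT a.name, b.name AS category
FROM products a
LEFT JOIN categories b ON a.category_id = b.id

Result:
name     | category   
---------+------------
Printer  | Electronics
Charger  | Books      
Webcam   | Toys       
Notebook | Electronics
Pen      | Electronics
Chair    | Electronics
Speaker  | NULL       
Camera   | Books      


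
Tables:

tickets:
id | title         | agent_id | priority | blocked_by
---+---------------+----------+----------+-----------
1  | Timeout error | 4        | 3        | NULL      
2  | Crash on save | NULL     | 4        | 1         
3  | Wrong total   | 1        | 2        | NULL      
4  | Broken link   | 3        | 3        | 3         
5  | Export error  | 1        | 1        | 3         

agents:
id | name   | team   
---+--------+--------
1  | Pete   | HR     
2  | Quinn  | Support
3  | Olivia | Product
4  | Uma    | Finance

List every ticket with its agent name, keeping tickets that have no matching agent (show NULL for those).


LEFT JOIN keeps every row from tickets (the left table); where agent_id has no match in agents, the agent columns become NULL. Walk through each ticket:
  - ticket 1 (Timeout error): agent_id=4 -> matches Uma
  - ticket 2 (Crash on save): agent_id=NULL, no match -> kept with NULL
  - ticket 3 (Wrong total): agent_id=1 -> matches Pete
  - ticket 4 (Broken link): agent_id=3 -> matches Olivia
  - ticket 5 (Export error): agent_id=1 -> matches Pete
All 5 rows appear; 1 has NULL agent.

SQL:
SELECT a.title, b.name AS agent
FROM tickets a
LEFT JOIN agents b ON a.agent_id = b.id

Result:
title         | agent 
--------------+-------
Timeout error | Uma   
Crash on save | NULL  
Wrong total   | Pete  
Broken link   | Olivia
Export error  | Pete  


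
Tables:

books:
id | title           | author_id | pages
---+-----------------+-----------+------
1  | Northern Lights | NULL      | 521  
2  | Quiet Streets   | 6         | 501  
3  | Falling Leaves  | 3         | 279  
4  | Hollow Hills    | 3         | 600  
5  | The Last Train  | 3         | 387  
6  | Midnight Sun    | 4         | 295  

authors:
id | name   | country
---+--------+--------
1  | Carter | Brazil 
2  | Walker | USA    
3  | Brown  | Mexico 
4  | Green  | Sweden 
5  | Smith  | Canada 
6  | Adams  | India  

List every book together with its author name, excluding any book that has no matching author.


INNER JOIN keeps only books rows whose author_id matches an id in authors. Walk through each book:
  - book 1 (Northern Lights): author_id=NULL, no match -> dropped
  - book 2 (Quiet Streets): author_id=6 -> matches Adams
  - book 3 (Falling Leaves): author_id=3 -> matches Brown
  - book 4 (Hollow Hills): author_id=3 -> matches Brown
  - book 5 (The Last Train): author_id=3 -> matches Brown
  - book 6 (Midnight Sun): author_id=4 -> matches Green
So 1 of 6 rows is dropped.

SQL:
SELECT a.title, b.name AS author
FROM books a
INNER JOIN authors b ON a.author_id = b.id

Result:
title          | author
---------------+-------
Quiet Streets  | Adams 
Falling Leaves | Brown 
Hollow Hills   | Brown 
The Last Train | Brown 
Midnight Sun   | Green 


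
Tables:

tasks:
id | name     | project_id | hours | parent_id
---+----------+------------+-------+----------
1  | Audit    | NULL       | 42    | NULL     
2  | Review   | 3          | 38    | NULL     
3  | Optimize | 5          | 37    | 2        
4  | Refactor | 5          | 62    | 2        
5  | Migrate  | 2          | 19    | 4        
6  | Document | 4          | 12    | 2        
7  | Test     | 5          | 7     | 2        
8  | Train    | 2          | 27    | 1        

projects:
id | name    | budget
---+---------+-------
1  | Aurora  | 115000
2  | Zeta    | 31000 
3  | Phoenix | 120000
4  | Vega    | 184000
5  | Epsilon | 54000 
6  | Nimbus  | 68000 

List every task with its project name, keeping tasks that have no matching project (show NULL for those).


LEFT JOIN keeps every row from tasks (the left table); where project_id has no match in projects, the project columns become NULL. Walk through each task:
  - task 1 (Audit): project_id=NULL, no match -> kept with NULL
  - task 2 (Review): project_id=3 -> matches Phoenix
  - task 3 (Optimize): project_id=5 -> matches Epsilon
  - task 4 (Refactor): project_id=5 -> matches Epsilon
  - task 5 (Migrate): project_id=2 -> matches Zeta
  - task 6 (Document): project_id=4 -> matches Vega
  - task 7 (Test): project_id=5 -> matches Epsilon
  - task 8 (Train): project_id=2 -> matches Zeta
All 8 rows appear; 1 has NULL project.

SQL:
SELECT a.name, b.name AS project
FROM tasks a
LEFT JOIN projects b ON a.project_id = b.id

Result:
name     | project
---------+--------
Audit    | NULL   
Review   | Phoenix
Optimize | Epsilon
Refactor | Epsilon
Migrate  | Zeta   
Document | Vega   
Test     | Epsilon
Train    | Zeta   


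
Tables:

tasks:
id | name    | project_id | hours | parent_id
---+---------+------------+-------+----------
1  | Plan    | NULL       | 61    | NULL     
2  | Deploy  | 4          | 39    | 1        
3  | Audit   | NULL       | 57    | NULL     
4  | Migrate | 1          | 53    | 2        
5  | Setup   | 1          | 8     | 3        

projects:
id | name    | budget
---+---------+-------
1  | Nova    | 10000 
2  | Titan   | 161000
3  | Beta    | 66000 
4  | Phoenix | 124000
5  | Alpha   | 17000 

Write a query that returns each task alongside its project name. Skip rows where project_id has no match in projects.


INNER JOIN keeps only tasks rows whose project_id matches an id in projects. Walk through each task:
  - task 1 (Plan): project_id=NULL, no match -> dropped
  - task 2 (Deploy): project_id=4 -> matches Phoenix
  - task 3 (Audit): project_id=NULL, no match -> dropped
  - task 4 (Migrate): project_id=1 -> matches Nova
  - task 5 (Setup): project_id=1 -> matches Nova
So 2 of 5 rows are dropped.

SQL:
SELECT a.name, b.name AS project
FROM tasks a
INNER JOIN projects b ON a.project_id = b.id

Result:
name    | project
--------+--------
Deploy  | Phoenix
Migrate | Nova   
Setup   | Nova   


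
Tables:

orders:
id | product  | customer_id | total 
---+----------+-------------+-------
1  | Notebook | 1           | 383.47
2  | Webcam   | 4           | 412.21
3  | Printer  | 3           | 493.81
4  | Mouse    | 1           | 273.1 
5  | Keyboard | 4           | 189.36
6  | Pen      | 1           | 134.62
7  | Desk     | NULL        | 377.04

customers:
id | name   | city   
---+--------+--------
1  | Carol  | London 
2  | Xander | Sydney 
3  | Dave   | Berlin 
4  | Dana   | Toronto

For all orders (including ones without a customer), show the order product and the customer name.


LEFT JOIN keeps every row from orders (the left table); where customer_id has no match in customers, the customer columns become NULL. Walk through each order:
  - order 1 (Notebook): customer_id=1 -> matches Carol
  - order 2 (Webcam): customer_id=4 -> matches Dana
  - order 3 (Printer): customer_id=3 -> matches Dave
  - order 4 (Mouse): customer_id=1 -> matches Carol
  - order 5 (Keyboard): customer_id=4 -> matches Dana
  - order 6 (Pen): customer_id=1 -> matches Carol
  - order 7 (Desk): customer_id=NULL, no match -> kept with NULL
All 7 rows appear; 1 has NULL customer.

SQL:
SELECT a.product, b.name AS customer
FROM orders a
LEFT JOIN customers b ON a.customer_id = b.id

Result:
product  | customer
---------+---------
Notebook | Carol   
Webcam   | Dana    
Printer  | Dave    
Mouse    | Carol   
Keyboard | Dana    
Pen      | Carol   
Desk     | NULL    


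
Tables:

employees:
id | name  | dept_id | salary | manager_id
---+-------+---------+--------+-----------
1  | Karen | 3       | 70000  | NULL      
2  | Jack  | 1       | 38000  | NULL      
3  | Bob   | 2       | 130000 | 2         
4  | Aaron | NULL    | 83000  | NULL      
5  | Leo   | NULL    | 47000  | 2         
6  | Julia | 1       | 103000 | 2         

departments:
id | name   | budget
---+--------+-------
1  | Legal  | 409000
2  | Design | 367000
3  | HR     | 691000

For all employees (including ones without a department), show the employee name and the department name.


LEFT JOIN keeps every row from employees (the left table); where dept_id has no match in departments, the department columns become NULL. Walk through each employee:
  - employee 1 (Karen): dept_id=3 -> matches HR
  - employee 2 (Jack): dept_id=1 -> matches Legal
  - employee 3 (Bob): dept_id=2 -> matches Design
  - employee 4 (Aaron): dept_id=NULL, no match -> kept with NULL
  - employee 5 (Leo): dept_id=NULL, no match -> kept with NULL
  - employee 6 (Julia): dept_id=1 -> matches Legal
All 6 rows appear; 2 have NULL department.

SQL:
SELECT a.name, b.name AS department
FROM employees a
LEFT JOIN departments b ON a.dept_id = b.id

Result:
name  | department
------+-----------
Karen | HR        
Jack  | Legal     
Bob   | Design    
Aaron | NULL      
Leo   | NULL      
Julia | Legal     


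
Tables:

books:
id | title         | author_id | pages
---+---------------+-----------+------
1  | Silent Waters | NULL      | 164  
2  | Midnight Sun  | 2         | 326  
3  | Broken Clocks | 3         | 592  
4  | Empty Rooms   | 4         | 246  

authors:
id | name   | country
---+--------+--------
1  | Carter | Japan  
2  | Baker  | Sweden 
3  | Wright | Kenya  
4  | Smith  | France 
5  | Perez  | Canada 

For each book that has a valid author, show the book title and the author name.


INNER JOIN keeps only books rows whose author_id matches an id in authors. Walk through each book:
  - book 1 (Silent Waters): author_id=NULL, no match -> dropped
  - book 2 (Midnight Sun): author_id=2 -> matches Baker
  - book 3 (Broken Clocks): author_id=3 -> matches Wright
  - book 4 (Empty Rooms): author_id=4 -> matches Smith
So 1 of 4 rows is dropped.

SQL:
SELECT a.title, b.name AS author
FROM books a
INNER JOIN authors b ON a.author_id = b.id

Result:
title         | author
--------------+-------
Midnight Sun  | Baker 
Broken Clocks | Wright
Empty Rooms   | Smith 


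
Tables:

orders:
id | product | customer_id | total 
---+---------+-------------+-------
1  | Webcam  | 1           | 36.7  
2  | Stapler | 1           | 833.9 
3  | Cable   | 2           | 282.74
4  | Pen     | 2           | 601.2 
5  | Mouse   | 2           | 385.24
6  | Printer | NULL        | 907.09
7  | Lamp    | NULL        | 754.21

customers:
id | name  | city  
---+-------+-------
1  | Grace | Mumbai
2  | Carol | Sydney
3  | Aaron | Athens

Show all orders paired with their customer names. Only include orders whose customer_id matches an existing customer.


INNER JOIN keeps only orders rows whose customer_id matches an id in customers. Walk through each order:
  - order 1 (Webcam): customer_id=1 -> matches Grace
  - order 2 (Stapler): customer_id=1 -> matches Grace
  - order 3 (Cable): customer_id=2 -> matches Carol
  - order 4 (Pen): customer_id=2 -> matches Carol
  - order 5 (Mouse): customer_id=2 -> matches Carol
  - order 6 (Printer): customer_id=NULL, no match -> dropped
  - order 7 (Lamp): customer_id=NULL, no match -> dropped
So 2 of 7 rows are dropped.

SQL:
SELECT a.product, b.name AS customer
FROM orders a
INNER JOIN customers b ON a.customer_id = b.id

Result:
product | customer
--------+---------
Webcam  | Grace   
Stapler | Grace   
Cable   | Carol   
Pen     | Carol   
Mouse   | Carol   


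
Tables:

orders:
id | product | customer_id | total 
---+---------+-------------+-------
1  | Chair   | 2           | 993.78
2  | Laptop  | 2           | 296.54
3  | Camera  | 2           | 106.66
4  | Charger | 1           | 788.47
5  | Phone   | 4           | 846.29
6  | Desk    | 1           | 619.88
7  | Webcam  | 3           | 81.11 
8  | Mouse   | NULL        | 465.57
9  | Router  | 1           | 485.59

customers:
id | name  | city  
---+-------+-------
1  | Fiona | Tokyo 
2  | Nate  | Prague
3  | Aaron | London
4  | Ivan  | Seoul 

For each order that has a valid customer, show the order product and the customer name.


INNER JOIN keeps only orders rows whose customer_id matches an id in customers. Walk through each order:
  - order 1 (Chair): customer_id=2 -> matches Nate
  - order 2 (Laptop): customer_id=2 -> matches Nate
  - order 3 (Camera): customer_id=2 -> matches Nate
  - order 4 (Charger): customer_id=1 -> matches Fiona
  - order 5 (Phone): customer_id=4 -> matches Ivan
  - order 6 (Desk): customer_id=1 -> matches Fiona
  - order 7 (Webcam): customer_id=3 -> matches Aaron
  - order 8 (Mouse): customer_id=NULL, no match -> dropped
  - order 9 (Router): customer_id=1 -> matches Fiona
So 1 of 9 rows is dropped.

SQL:
SELECT a.product, b.name AS customer
FROM orders a
INNER JOIN customers b ON a.customer_id = b.id

Result:
product | customer
--------+---------
Chair   | Nate    
Laptop  | Nate    
Camera  | Nate    
Charger | Fiona   
Phone   | Ivan    
Desk    | Fiona   
Webcam  | Aaron   
Router  | Fiona   


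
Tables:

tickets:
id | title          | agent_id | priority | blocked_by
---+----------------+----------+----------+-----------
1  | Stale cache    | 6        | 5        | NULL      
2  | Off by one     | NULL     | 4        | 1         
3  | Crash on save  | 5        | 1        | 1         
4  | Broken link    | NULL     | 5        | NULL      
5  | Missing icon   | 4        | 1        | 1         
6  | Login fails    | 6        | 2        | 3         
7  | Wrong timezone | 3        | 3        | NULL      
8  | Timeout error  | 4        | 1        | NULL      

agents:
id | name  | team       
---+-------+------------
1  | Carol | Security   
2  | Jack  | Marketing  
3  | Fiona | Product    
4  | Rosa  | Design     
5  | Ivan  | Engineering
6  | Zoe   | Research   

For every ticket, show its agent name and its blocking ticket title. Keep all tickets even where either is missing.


Two LEFT JOINs from the same base table tickets: one to agents via agent_id, one to tickets itself via blocked_by. Both are LEFT so every ticket is preserved.
Match against agents:
  - ticket 1 (Stale cache): agent_id=6 -> matches Zoe
  - ticket 2 (Off by one): agent_id=NULL, no match -> kept with NULL
  - ticket 3 (Crash on save): agent_id=5 -> matches Ivan
  - ticket 4 (Broken link): agent_id=NULL, no match -> kept with NULL
  - ticket 5 (Missing icon): agent_id=4 -> matches Rosa
  - ticket 6 (Login fails): agent_id=6 -> matches Zoe
  - ticket 7 (Wrong timezone): agent_id=3 -> matches Fiona
  - ticket 8 (Timeout error): agent_id=4 -> matches Rosa
Match against tickets (self):
  - ticket 1 (Stale cache): blocked_by=NULL -> NULL
  - ticket 2 (Off by one): blocked_by=1 -> Stale cache
  - ticket 3 (Crash on save): blocked_by=1 -> Stale cache
  - ticket 4 (Broken link): blocked_by=NULL -> NULL
  - ticket 5 (Missing icon): blocked_by=1 -> Stale cache
  - ticket 6 (Login fails): blocked_by=3 -> Crash on save
  - ticket 7 (Wrong timezone): blocked_by=NULL -> NULL
  - ticket 8 (Timeout error): blocked_by=NULL -> NULL

SQL:
SELECT a.title, b.name AS agent, c.title AS blocked_by
FROM tickets a
LEFT JOIN agents b ON a.agent_id = b.id
LEFT JOIN tickets c ON a.blocked_by = c.id

Result:
title          | agent | blocked_by   
---------------+-------+--------------
Stale cache    | Zoe   | NULL         
Off by one     | NULL  | Stale cache  
Crash on save  | Ivan  | Stale cache  
Broken link    | NULL  | NULL         
Missing icon   | Rosa  | Stale cache  
Login fails    | Zoe   | Crash on save
Wrong timezone | Fiona | NULL         
Timeout error  | Rosa  | NULL         


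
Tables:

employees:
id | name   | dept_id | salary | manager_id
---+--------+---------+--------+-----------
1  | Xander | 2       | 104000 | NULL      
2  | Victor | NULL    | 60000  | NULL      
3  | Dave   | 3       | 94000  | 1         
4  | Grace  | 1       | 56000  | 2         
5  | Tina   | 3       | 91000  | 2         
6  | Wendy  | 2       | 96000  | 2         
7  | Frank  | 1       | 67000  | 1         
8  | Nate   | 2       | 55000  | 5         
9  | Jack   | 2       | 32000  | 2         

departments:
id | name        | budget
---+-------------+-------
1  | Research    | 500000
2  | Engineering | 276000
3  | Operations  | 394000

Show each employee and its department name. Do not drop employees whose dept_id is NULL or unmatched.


LEFT JOIN keeps every row from employees (the left table); where dept_id has no match in departments, the department columns become NULL. Walk through each employee:
  - employee 1 (Xander): dept_id=2 -> matches Engineering
  - employee 2 (Victor): dept_id=NULL, no match -> kept with NULL
  - employee 3 (Dave): dept_id=3 -> matches Operations
  - employee 4 (Grace): dept_id=1 -> matches Research
  - employee 5 (Tina): dept_id=3 -> matches Operations
  - employee 6 (Wendy): dept_id=2 -> matches Engineering
  - employee 7 (Frank): dept_id=1 -> matches Research
  - employee 8 (Nate): dept_id=2 -> matches Engineering
  - employee 9 (Jack): dept_id=2 -> matches Engineering
All 9 rows appear; 1 has NULL department.

SQL:
SELECT a.name, b.name AS department
FROM employees a
LEFT JOIN departments b ON a.dept_id = b.id

Result:
name   | department 
-------+------------
Xander | Engineering
Victor | NULL       
Dave   | Operations 
Grace  | Research   
Tina   | Operations 
Wendy  | Engineering
Frank  | Research   
Nate   | Engineering
Jack   | Engineering


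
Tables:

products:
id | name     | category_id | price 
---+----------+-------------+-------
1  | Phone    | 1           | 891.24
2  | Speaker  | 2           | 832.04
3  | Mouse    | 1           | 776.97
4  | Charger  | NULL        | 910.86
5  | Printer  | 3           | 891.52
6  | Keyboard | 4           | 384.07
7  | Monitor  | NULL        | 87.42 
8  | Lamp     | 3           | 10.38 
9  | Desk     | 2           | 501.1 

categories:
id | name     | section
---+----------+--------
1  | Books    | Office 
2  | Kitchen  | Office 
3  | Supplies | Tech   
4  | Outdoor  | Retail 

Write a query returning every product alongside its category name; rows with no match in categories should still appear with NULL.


LEFT JOIN keeps every row from products (the left table); where category_id has no match in categories, the category columns become NULL. Walk through each product:
  - product 1 (Phone): category_id=1 -> matches Books
  - product 2 (Speaker): category_id=2 -> matches Kitchen
  - product 3 (Mouse): category_id=1 -> matches Books
  - product 4 (Charger): category_id=NULL, no match -> kept with NULL
  - product 5 (Printer): category_id=3 -> matches Supplies
  - product 6 (Keyboard): category_id=4 -> matches Outdoor
  - product 7 (Monitor): category_id=NULL, no match -> kept with NULL
  - product 8 (Lamp): category_id=3 -> matches Supplies
  - product 9 (Desk): category_id=2 -> matches Kitchen
All 9 rows appear; 2 have NULL category.

SQL:
SELECT a.name, b.name AS category
FROM products a
LEFT JOIN categories b ON a.category_id = b.id

Result:
name     | category
---------+---------
Phone    | Books   
Speaker  | Kitchen 
Mouse    | Books   
Charger  | NULL    
Printer  | Supplies
Keyboard | Outdoor 
Monitor  | NULL    
Lamp     | Supplies
Desk     | Kitchen 


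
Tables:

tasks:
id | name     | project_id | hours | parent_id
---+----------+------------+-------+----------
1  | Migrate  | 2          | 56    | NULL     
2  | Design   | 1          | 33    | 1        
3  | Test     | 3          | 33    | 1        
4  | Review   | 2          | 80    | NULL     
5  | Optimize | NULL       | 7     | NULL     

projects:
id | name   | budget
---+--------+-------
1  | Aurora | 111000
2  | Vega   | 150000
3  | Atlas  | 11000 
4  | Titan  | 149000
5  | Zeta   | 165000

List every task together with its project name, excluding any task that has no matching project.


INNER JOIN keeps only tasks rows whose project_id matches an id in projects. Walk through each task:
  - task 1 (Migrate): project_id=2 -> matches Vega
  - task 2 (Design): project_id=1 -> matches Aurora
  - task 3 (Test): project_id=3 -> matches Atlas
  - task 4 (Review): project_id=2 -> matches Vega
  - task 5 (Optimize): project_id=NULL, no match -> dropped
So 1 of 5 rows is dropped.

SQL:
SELECT a.name, b.name AS project
FROM tasks a
INNER JOIN projects b ON a.project_id = b.id

Result:
name    | project
--------+--------
Migrate | Vega   
Design  | Aurora 
Test    | Atlas  
Review  | Vega   


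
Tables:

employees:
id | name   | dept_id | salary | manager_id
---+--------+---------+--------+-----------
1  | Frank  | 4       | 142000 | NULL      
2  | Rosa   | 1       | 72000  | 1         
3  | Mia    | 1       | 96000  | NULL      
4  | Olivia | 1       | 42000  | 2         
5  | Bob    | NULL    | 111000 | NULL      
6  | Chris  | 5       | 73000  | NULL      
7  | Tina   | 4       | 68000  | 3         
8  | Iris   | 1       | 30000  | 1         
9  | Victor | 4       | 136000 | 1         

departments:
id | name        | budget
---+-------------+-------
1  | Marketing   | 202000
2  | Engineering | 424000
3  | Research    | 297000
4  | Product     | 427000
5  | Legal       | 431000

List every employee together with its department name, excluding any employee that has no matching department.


INNER JOIN keeps only employees rows whose dept_id matches an id in departments. Walk through each employee:
  - employee 1 (Frank): dept_id=4 -> matches Product
  - employee 2 (Rosa): dept_id=1 -> matches Marketing
  - employee 3 (Mia): dept_id=1 -> matches Marketing
  - employee 4 (Olivia): dept_id=1 -> matches Marketing
  - employee 5 (Bob): dept_id=NULL, no match -> dropped
  - employee 6 (Chris): dept_id=5 -> matches Legal
  - employee 7 (Tina): dept_id=4 -> matches Product
  - employee 8 (Iris): dept_id=1 -> matches Marketing
  - employee 9 (Victor): dept_id=4 -> matches Product
So 1 of 9 rows is dropped.

SQL:
SELECT a.name, b.name AS department
FROM employees a
INNER JOIN departments b ON a.dept_id = b.id

Result:
name   | department
-------+-----------
Frank  | Product   
Rosa   | Marketing 
Mia    | Marketing 
Olivia | Marketing 
Chris  | Legal     
Tina   | Product   
Iris   | Marketing 
Victor | Product   


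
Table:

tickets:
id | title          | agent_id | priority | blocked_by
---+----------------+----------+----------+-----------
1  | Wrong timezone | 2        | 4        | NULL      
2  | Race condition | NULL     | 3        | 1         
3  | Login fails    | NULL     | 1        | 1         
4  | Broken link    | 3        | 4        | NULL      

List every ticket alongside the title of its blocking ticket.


This is a self-join: tickets is joined to a second copy of itself, matching each row's blocked_by to another row's id. Use LEFT JOIN so rows with blocked_by=NULL are kept.
  - ticket 1 (Wrong timezone): blocked_by=NULL -> NULL
  - ticket 2 (Race condition): blocked_by=1 -> Wrong timezone
  - ticket 3 (Login fails): blocked_by=1 -> Wrong timezone
  - ticket 4 (Broken link): blocked_by=NULL -> NULL

SQL:
SELECT a.title AS item, b.title AS blocked_by
FROM tickets a
LEFT JOIN tickets b ON a.blocked_by = b.id

Result:
item           | blocked_by    
---------------+---------------
Wrong timezone | NULL          
Race condition | Wrong timezone
Login fails    | Wrong timezone
Broken link    | NULL          


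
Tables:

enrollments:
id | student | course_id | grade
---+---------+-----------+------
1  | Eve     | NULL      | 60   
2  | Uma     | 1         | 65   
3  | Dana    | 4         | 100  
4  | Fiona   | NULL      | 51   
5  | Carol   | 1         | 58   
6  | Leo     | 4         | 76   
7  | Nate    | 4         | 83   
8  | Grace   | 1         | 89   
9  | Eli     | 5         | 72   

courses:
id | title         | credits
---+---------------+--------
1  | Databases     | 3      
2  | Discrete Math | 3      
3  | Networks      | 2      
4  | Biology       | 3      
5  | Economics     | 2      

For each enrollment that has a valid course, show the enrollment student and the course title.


INNER JOIN keeps only enrollments rows whose course_id matches an id in courses. Walk through each enrollment:
  - enrollment 1 (Eve): course_id=NULL, no match -> dropped
  - enrollment 2 (Uma): course_id=1 -> matches Databases
  - enrollment 3 (Dana): course_id=4 -> matches Biology
  - enrollment 4 (Fiona): course_id=NULL, no match -> dropped
  - enrollment 5 (Carol): course_id=1 -> matches Databases
  - enrollment 6 (Leo): course_id=4 -> matches Biology
  - enrollment 7 (Nate): course_id=4 -> matches Biology
  - enrollment 8 (Grace): course_id=1 -> matches Databases
  - enrollment 9 (Eli): course_id=5 -> matches Economics
So 2 of 9 rows are dropped.

SQL:
SELECT a.student, b.title AS course
FROM enrollments a
INNER JOIN courses b ON a.course_id = b.id

Result:
student | course   
--------+----------
Uma     | Databases
Dana    | Biology  
Carol   | Databases
Leo     | Biology  
Nate    | Biology  
Grace   | Databases
Eli     | Economics


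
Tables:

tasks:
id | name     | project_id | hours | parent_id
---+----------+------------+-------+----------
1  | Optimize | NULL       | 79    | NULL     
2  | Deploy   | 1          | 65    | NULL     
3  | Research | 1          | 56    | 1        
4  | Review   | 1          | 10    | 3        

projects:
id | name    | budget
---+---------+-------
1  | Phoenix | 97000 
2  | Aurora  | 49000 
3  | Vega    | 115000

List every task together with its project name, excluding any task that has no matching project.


INNER JOIN keeps only tasks rows whose project_id matches an id in projects. Walk through each task:
  - task 1 (Optimize): project_id=NULL, no match -> dropped
  - task 2 (Deploy): project_id=1 -> matches Phoenix
  - task 3 (Research): project_id=1 -> matches Phoenix
  - task 4 (Review): project_id=1 -> matches Phoenix
So 1 of 4 rows is dropped.

SQL:
SELECT a.name, b.name AS project
FROM tasks a
INNER JOIN projects b ON a.project_id = b.id

Result:
name     | project
---------+--------
Deploy   | Phoenix
Research | Phoenix
Review   | Phoenix


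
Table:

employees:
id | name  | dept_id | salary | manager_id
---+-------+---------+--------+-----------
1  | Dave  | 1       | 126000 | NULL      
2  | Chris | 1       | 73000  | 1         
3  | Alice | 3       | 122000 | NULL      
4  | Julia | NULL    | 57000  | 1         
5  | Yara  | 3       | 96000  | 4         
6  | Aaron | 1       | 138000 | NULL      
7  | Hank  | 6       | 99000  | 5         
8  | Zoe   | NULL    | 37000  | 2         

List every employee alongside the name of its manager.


This is a self-join: employees is joined to a second copy of itself, matching each row's manager_id to another row's id. Use LEFT JOIN so rows with manager_id=NULL are kept.
  - employee 1 (Dave): manager_id=NULL -> NULL
  - employee 2 (Chris): manager_id=1 -> Dave
  - employee 3 (Alice): manager_id=NULL -> NULL
  - employee 4 (Julia): manager_id=1 -> Dave
  - employee 5 (Yara): manager_id=4 -> Julia
  - employee 6 (Aaron): manager_id=NULL -> NULL
  - employee 7 (Hank): manager_id=5 -> Yara
  - employee 8 (Zoe): manager_id=2 -> Chris

SQL:
SELECT a.name AS item, b.name AS manager
FROM employees a
LEFT JOIN employees b ON a.manager_id = b.id

Result:
item  | manager
------+--------
Dave  | NULL   
Chris | Dave   
Alice | NULL   
Julia | Dave   
Yara  | Julia  
Aaron | NULL   
Hank  | Yara   
Zoe   | Chris  


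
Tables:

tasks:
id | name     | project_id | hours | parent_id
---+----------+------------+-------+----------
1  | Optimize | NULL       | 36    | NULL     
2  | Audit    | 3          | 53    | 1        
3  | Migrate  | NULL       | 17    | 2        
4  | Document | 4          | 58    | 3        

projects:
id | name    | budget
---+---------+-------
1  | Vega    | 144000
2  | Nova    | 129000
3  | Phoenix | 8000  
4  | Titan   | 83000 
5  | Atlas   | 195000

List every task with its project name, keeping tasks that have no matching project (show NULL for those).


LEFT JOIN keeps every row from tasks (the left table); where project_id has no match in projects, the project columns become NULL. Walk through each task:
  - task 1 (Optimize): project_id=NULL, no match -> kept with NULL
  - task 2 (Audit): project_id=3 -> matches Phoenix
  - task 3 (Migrate): project_id=NULL, no match -> kept with NULL
  - task 4 (Document): project_id=4 -> matches Titan
All 4 rows appear; 2 have NULL project.

SQL:
SELECT a.name, b.name AS project
FROM tasks a
LEFT JOIN projects b ON a.project_id = b.id

Result:
name     | project
---------+--------
Optimize | NULL   
Audit    | Phoenix
Migrate  | NULL   
Document | Titan  


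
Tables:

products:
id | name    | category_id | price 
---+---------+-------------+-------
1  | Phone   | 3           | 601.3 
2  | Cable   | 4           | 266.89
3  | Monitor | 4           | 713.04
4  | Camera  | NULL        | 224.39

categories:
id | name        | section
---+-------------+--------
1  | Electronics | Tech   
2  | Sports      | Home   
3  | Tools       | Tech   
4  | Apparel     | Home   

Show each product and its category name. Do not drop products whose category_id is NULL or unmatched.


LEFT JOIN keeps every row from products (the left table); where category_id has no match in categories, the category columns become NULL. Walk through each product:
  - product 1 (Phone): category_id=3 -> matches Tools
  - product 2 (Cable): category_id=4 -> matches Apparel
  - product 3 (Monitor): category_id=4 -> matches Apparel
  - product 4 (Camera): category_id=NULL, no match -> kept with NULL
All 4 rows appear; 1 has NULL category.

SQL:
SELECT a.name, b.name AS category
FROM products a
LEFT JOIN categories b ON a.category_id = b.id

Result:
name    | category
--------+---------
Phone   | Tools   
Cable   | Apparel 
Monitor | Apparel 
Camera  | NULL    


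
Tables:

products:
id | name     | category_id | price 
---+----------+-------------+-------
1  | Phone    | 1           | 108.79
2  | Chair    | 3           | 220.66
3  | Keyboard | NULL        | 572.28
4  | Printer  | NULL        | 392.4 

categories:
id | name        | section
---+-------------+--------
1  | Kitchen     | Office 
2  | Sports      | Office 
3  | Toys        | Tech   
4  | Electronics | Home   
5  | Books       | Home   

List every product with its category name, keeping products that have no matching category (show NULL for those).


LEFT JOIN keeps every row from products (the left table); where category_id has no match in categories, the category columns become NULL. Walk through each product:
  - product 1 (Phone): category_id=1 -> matches Kitchen
  - product 2 (Chair): category_id=3 -> matches Toys
  - product 3 (Keyboard): category_id=NULL, no match -> kept with NULL
  - product 4 (Printer): category_id=NULL, no match -> kept with NULL
All 4 rows appear; 2 have NULL category.

SQL:
SELECT a.name, b.name AS category
FROM products a
LEFT JOIN categories b ON a.category_id = b.id

Result:
name     | category
---------+---------
Phone    | Kitchen 
Chair    | Toys    
Keyboard | NULL    
Printer  | NULL    


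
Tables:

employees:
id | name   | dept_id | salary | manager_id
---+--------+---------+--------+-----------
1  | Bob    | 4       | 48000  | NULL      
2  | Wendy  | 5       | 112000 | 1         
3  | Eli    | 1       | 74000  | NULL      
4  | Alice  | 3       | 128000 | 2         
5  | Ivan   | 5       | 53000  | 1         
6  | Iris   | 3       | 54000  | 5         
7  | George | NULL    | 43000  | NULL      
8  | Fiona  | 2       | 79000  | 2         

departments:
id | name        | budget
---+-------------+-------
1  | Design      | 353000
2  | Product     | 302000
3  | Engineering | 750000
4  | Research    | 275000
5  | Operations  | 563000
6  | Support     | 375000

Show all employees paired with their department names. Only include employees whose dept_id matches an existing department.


INNER JOIN keeps only employees rows whose dept_id matches an id in departments. Walk through each employee:
  - employee 1 (Bob): dept_id=4 -> matches Research
  - employee 2 (Wendy): dept_id=5 -> matches Operations
  - employee 3 (Eli): dept_id=1 -> matches Design
  - employee 4 (Alice): dept_id=3 -> matches Engineering
  - employee 5 (Ivan): dept_id=5 -> matches Operations
  - employee 6 (Iris): dept_id=3 -> matches Engineering
  - employee 7 (George): dept_id=NULL, no match -> dropped
  - employee 8 (Fiona): dept_id=2 -> matches Product
So 1 of 8 rows is dropped.

SQL:
SELECT a.name, b.name AS department
FROM employees a
INNER JOIN departments b ON a.dept_id = b.id

Result:
name  | department 
------+------------
Bob   | Research   
Wendy | Operations 
Eli   | Design     
Alice | Engineering
Ivan  | Operations 
Iris  | Engineering
Fiona | Product    
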